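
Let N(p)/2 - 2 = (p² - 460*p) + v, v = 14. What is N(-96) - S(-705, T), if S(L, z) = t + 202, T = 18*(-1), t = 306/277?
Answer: 29522908/277 ≈ 1.0658e+5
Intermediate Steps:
t = 306/277 (t = 306*(1/277) = 306/277 ≈ 1.1047)
T = -18
S(L, z) = 56260/277 (S(L, z) = 306/277 + 202 = 56260/277)
N(p) = 32 - 920*p + 2*p² (N(p) = 4 + 2*((p² - 460*p) + 14) = 4 + 2*(14 + p² - 460*p) = 4 + (28 - 920*p + 2*p²) = 32 - 920*p + 2*p²)
N(-96) - S(-705, T) = (32 - 920*(-96) + 2*(-96)²) - 1*56260/277 = (32 + 88320 + 2*9216) - 56260/277 = (32 + 88320 + 18432) - 56260/277 = 106784 - 56260/277 = 29522908/277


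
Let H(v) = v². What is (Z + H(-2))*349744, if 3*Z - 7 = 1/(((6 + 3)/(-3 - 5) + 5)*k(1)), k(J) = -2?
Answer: 68200080/31 ≈ 2.2000e+6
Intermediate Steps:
Z = 71/31 (Z = 7/3 + (1/(((6 + 3)/(-3 - 5) + 5)*(-2)))/3 = 7/3 + (-½/(9/(-8) + 5))/3 = 7/3 + (-½/(9*(-⅛) + 5))/3 = 7/3 + (-½/(-9/8 + 5))/3 = 7/3 + (-½/(31/8))/3 = 7/3 + ((8/31)*(-½))/3 = 7/3 + (⅓)*(-4/31) = 7/3 - 4/93 = 71/31 ≈ 2.2903)
(Z + H(-2))*349744 = (71/31 + (-2)²)*349744 = (71/31 + 4)*349744 = (195/31)*349744 = 68200080/31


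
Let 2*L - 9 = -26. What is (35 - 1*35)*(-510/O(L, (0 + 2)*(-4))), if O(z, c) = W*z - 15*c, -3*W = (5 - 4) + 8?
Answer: 0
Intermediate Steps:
L = -17/2 (L = 9/2 + (1/2)*(-26) = 9/2 - 13 = -17/2 ≈ -8.5000)
W = -3 (W = -((5 - 4) + 8)/3 = -(1 + 8)/3 = -1/3*9 = -3)
O(z, c) = -15*c - 3*z (O(z, c) = -3*z - 15*c = -15*c - 3*z)
(35 - 1*35)*(-510/O(L, (0 + 2)*(-4))) = (35 - 1*35)*(-510/(-15*(0 + 2)*(-4) - 3*(-17/2))) = (35 - 35)*(-510/(-30*(-4) + 51/2)) = 0*(-510/(-15*(-8) + 51/2)) = 0*(-510/(120 + 51/2)) = 0*(-510/291/2) = 0*(-510*2/291) = 0*(-340/97) = 0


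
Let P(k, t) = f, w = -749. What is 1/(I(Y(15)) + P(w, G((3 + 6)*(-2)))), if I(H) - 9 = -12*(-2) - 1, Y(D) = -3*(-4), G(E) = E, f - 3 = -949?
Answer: -1/914 ≈ -0.0010941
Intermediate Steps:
f = -946 (f = 3 - 949 = -946)
Y(D) = 12
I(H) = 32 (I(H) = 9 + (-12*(-2) - 1) = 9 + (24 - 1) = 9 + 23 = 32)
P(k, t) = -946
1/(I(Y(15)) + P(w, G((3 + 6)*(-2)))) = 1/(32 - 946) = 1/(-914) = -1/914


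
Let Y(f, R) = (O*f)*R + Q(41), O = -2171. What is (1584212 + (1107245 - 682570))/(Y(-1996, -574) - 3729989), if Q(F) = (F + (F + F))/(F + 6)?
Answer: -94417689/117079508408 ≈ -0.00080644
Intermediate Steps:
Q(F) = 3*F/(6 + F) (Q(F) = (F + 2*F)/(6 + F) = (3*F)/(6 + F) = 3*F/(6 + F))
Y(f, R) = 123/47 - 2171*R*f (Y(f, R) = (-2171*f)*R + 3*41/(6 + 41) = -2171*R*f + 3*41/47 = -2171*R*f + 3*41*(1/47) = -2171*R*f + 123/47 = 123/47 - 2171*R*f)
(1584212 + (1107245 - 682570))/(Y(-1996, -574) - 3729989) = (1584212 + (1107245 - 682570))/((123/47 - 2171*(-574)*(-1996)) - 3729989) = (1584212 + 424675)/((123/47 - 2487323384) - 3729989) = 2008887/(-116904198925/47 - 3729989) = 2008887/(-117079508408/47) = 2008887*(-47/117079508408) = -94417689/117079508408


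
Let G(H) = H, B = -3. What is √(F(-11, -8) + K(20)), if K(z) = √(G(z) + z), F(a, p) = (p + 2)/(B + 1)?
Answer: √(3 + 2*√10) ≈ 3.0536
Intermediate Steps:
F(a, p) = -1 - p/2 (F(a, p) = (p + 2)/(-3 + 1) = (2 + p)/(-2) = (2 + p)*(-½) = -1 - p/2)
K(z) = √2*√z (K(z) = √(z + z) = √(2*z) = √2*√z)
√(F(-11, -8) + K(20)) = √((-1 - ½*(-8)) + √2*√20) = √((-1 + 4) + √2*(2*√5)) = √(3 + 2*√10)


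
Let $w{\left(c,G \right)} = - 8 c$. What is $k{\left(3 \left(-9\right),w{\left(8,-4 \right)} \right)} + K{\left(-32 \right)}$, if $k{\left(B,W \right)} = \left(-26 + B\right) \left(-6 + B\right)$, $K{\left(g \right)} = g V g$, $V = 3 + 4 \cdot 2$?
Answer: $13013$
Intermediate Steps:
$V = 11$ ($V = 3 + 8 = 11$)
$K{\left(g \right)} = 11 g^{2}$ ($K{\left(g \right)} = g 11 g = 11 g g = 11 g^{2}$)
$k{\left(3 \left(-9\right),w{\left(8,-4 \right)} \right)} + K{\left(-32 \right)} = \left(156 + \left(3 \left(-9\right)\right)^{2} - 32 \cdot 3 \left(-9\right)\right) + 11 \left(-32\right)^{2} = \left(156 + \left(-27\right)^{2} - -864\right) + 11 \cdot 1024 = \left(156 + 729 + 864\right) + 11264 = 1749 + 11264 = 13013$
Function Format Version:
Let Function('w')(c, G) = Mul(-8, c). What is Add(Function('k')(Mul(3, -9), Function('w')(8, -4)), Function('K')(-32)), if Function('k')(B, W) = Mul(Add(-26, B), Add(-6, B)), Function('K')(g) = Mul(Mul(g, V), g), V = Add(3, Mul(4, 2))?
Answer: 13013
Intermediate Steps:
V = 11 (V = Add(3, 8) = 11)
Function('K')(g) = Mul(11, Pow(g, 2)) (Function('K')(g) = Mul(Mul(g, 11), g) = Mul(Mul(11, g), g) = Mul(11, Pow(g, 2)))
Add(Function('k')(Mul(3, -9), Function('w')(8, -4)), Function('K')(-32)) = Add(Add(156, Pow(Mul(3, -9), 2), Mul(-32, Mul(3, -9))), Mul(11, Pow(-32, 2))) = Add(Add(156, Pow(-27, 2), Mul(-32, -27)), Mul(11, 1024)) = Add(Add(156, 729, 864), 11264) = Add(1749, 11264) = 13013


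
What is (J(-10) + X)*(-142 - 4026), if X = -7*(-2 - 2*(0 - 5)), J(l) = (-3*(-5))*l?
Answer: 858608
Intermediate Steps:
J(l) = 15*l
X = -56 (X = -7*(-2 - 2*(-5)) = -7*(-2 + 10) = -7*8 = -56)
(J(-10) + X)*(-142 - 4026) = (15*(-10) - 56)*(-142 - 4026) = (-150 - 56)*(-4168) = -206*(-4168) = 858608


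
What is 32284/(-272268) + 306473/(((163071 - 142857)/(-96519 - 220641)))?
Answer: -367565502379153/76439241 ≈ -4.8086e+6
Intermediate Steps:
32284/(-272268) + 306473/(((163071 - 142857)/(-96519 - 220641))) = 32284*(-1/272268) + 306473/((20214/(-317160))) = -8071/68067 + 306473/((20214*(-1/317160))) = -8071/68067 + 306473/(-1123/17620) = -8071/68067 + 306473*(-17620/1123) = -8071/68067 - 5400054260/1123 = -367565502379153/76439241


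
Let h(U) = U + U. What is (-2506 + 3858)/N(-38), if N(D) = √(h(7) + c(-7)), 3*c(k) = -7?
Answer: 1352*√105/35 ≈ 395.83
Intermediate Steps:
c(k) = -7/3 (c(k) = (⅓)*(-7) = -7/3)
h(U) = 2*U
N(D) = √105/3 (N(D) = √(2*7 - 7/3) = √(14 - 7/3) = √(35/3) = √105/3)
(-2506 + 3858)/N(-38) = (-2506 + 3858)/((√105/3)) = 1352*(√105/35) = 1352*√105/35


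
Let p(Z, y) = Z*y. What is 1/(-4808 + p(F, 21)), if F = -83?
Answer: -1/6551 ≈ -0.00015265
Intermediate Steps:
1/(-4808 + p(F, 21)) = 1/(-4808 - 83*21) = 1/(-4808 - 1743) = 1/(-6551) = -1/6551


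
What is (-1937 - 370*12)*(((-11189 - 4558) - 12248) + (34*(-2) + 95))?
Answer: 178351936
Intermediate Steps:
(-1937 - 370*12)*(((-11189 - 4558) - 12248) + (34*(-2) + 95)) = (-1937 - 4440)*((-15747 - 12248) + (-68 + 95)) = -6377*(-27995 + 27) = -6377*(-27968) = 178351936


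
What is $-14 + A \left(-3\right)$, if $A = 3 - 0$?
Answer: $-23$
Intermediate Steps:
$A = 3$ ($A = 3 + 0 = 3$)
$-14 + A \left(-3\right) = -14 + 3 \left(-3\right) = -14 - 9 = -23$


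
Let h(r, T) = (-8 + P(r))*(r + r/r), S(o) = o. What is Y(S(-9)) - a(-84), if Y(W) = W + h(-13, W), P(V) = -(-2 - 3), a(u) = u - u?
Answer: 27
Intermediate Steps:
a(u) = 0
P(V) = 5 (P(V) = -1*(-5) = 5)
h(r, T) = -3 - 3*r (h(r, T) = (-8 + 5)*(r + r/r) = -3*(r + 1) = -3*(1 + r) = -3 - 3*r)
Y(W) = 36 + W (Y(W) = W + (-3 - 3*(-13)) = W + (-3 + 39) = W + 36 = 36 + W)
Y(S(-9)) - a(-84) = (36 - 9) - 1*0 = 27 + 0 = 27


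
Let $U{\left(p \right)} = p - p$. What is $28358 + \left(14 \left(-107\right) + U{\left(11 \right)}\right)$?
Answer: $26860$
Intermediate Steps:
$U{\left(p \right)} = 0$
$28358 + \left(14 \left(-107\right) + U{\left(11 \right)}\right) = 28358 + \left(14 \left(-107\right) + 0\right) = 28358 + \left(-1498 + 0\right) = 28358 - 1498 = 26860$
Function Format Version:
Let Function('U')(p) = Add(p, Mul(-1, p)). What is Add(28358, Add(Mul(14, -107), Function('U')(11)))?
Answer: 26860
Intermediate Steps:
Function('U')(p) = 0
Add(28358, Add(Mul(14, -107), Function('U')(11))) = Add(28358, Add(Mul(14, -107), 0)) = Add(28358, Add(-1498, 0)) = Add(28358, -1498) = 26860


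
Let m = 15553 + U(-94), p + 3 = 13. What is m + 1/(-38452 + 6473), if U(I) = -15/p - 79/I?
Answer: 23375369793/1503013 ≈ 15552.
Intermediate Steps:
p = 10 (p = -3 + 13 = 10)
U(I) = -3/2 - 79/I (U(I) = -15/10 - 79/I = -15*1/10 - 79/I = -3/2 - 79/I)
m = 730960/47 (m = 15553 + (-3/2 - 79/(-94)) = 15553 + (-3/2 - 79*(-1/94)) = 15553 + (-3/2 + 79/94) = 15553 - 31/47 = 730960/47 ≈ 15552.)
m + 1/(-38452 + 6473) = 730960/47 + 1/(-38452 + 6473) = 730960/47 + 1/(-31979) = 730960/47 - 1/31979 = 23375369793/1503013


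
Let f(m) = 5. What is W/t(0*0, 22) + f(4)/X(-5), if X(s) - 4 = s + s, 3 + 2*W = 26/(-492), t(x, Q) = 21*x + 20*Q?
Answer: -181151/216480 ≈ -0.83680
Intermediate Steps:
t(x, Q) = 20*Q + 21*x
W = -751/492 (W = -3/2 + (26/(-492))/2 = -3/2 + (26*(-1/492))/2 = -3/2 + (½)*(-13/246) = -3/2 - 13/492 = -751/492 ≈ -1.5264)
X(s) = 4 + 2*s (X(s) = 4 + (s + s) = 4 + 2*s)
W/t(0*0, 22) + f(4)/X(-5) = -751/(492*(20*22 + 21*(0*0))) + 5/(4 + 2*(-5)) = -751/(492*(440 + 21*0)) + 5/(4 - 10) = -751/(492*(440 + 0)) + 5/(-6) = -751/492/440 + 5*(-⅙) = -751/492*1/440 - ⅚ = -751/216480 - ⅚ = -181151/216480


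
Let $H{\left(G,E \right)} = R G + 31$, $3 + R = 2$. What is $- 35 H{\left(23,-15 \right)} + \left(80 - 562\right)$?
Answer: $-762$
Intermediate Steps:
$R = -1$ ($R = -3 + 2 = -1$)
$H{\left(G,E \right)} = 31 - G$ ($H{\left(G,E \right)} = - G + 31 = 31 - G$)
$- 35 H{\left(23,-15 \right)} + \left(80 - 562\right) = - 35 \left(31 - 23\right) + \left(80 - 562\right) = \left(-35\right) 8 - 482 = -280 - 482 = -762$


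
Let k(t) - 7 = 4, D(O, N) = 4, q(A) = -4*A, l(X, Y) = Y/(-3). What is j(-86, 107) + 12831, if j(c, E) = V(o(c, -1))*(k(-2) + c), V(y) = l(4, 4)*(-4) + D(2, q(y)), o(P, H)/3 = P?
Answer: 12131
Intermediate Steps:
l(X, Y) = -Y/3 (l(X, Y) = Y*(-⅓) = -Y/3)
o(P, H) = 3*P
V(y) = 28/3 (V(y) = -⅓*4*(-4) + 4 = -4/3*(-4) + 4 = 16/3 + 4 = 28/3)
k(t) = 11 (k(t) = 7 + 4 = 11)
j(c, E) = 308/3 + 28*c/3 (j(c, E) = 28*(11 + c)/3 = 308/3 + 28*c/3)
j(-86, 107) + 12831 = (308/3 + (28/3)*(-86)) + 12831 = (308/3 - 2408/3) + 12831 = -700 + 12831 = 12131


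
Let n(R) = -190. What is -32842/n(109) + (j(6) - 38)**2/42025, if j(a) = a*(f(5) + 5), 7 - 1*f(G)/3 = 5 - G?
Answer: 138283061/798475 ≈ 173.18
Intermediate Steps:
f(G) = 6 + 3*G (f(G) = 21 - 3*(5 - G) = 21 + (-15 + 3*G) = 6 + 3*G)
j(a) = 26*a (j(a) = a*((6 + 3*5) + 5) = a*((6 + 15) + 5) = a*(21 + 5) = a*26 = 26*a)
-32842/n(109) + (j(6) - 38)**2/42025 = -32842/(-190) + (26*6 - 38)**2/42025 = -32842*(-1/190) + (156 - 38)**2*(1/42025) = 16421/95 + 118**2*(1/42025) = 16421/95 + 13924*(1/42025) = 16421/95 + 13924/42025 = 138283061/798475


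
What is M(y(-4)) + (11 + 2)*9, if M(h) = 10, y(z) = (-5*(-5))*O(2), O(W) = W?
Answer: 127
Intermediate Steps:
y(z) = 50 (y(z) = -5*(-5)*2 = 25*2 = 50)
M(y(-4)) + (11 + 2)*9 = 10 + (11 + 2)*9 = 10 + 13*9 = 10 + 117 = 127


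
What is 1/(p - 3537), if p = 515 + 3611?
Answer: 1/589 ≈ 0.0016978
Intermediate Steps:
p = 4126
1/(p - 3537) = 1/(4126 - 3537) = 1/589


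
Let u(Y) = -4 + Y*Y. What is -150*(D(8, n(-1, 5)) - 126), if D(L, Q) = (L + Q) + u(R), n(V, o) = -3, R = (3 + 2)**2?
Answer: -75000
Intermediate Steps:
R = 25 (R = 5**2 = 25)
u(Y) = -4 + Y**2
D(L, Q) = 621 + L + Q (D(L, Q) = (L + Q) + (-4 + 25**2) = (L + Q) + (-4 + 625) = (L + Q) + 621 = 621 + L + Q)
-150*(D(8, n(-1, 5)) - 126) = -150*((621 + 8 - 3) - 126) = -150*(626 - 126) = -150*500 = -75000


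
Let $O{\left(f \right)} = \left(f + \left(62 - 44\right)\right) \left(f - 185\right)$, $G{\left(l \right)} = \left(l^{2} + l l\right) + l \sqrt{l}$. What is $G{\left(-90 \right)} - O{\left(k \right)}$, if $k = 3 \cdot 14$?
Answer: $24780 - 270 i \sqrt{10} \approx 24780.0 - 853.82 i$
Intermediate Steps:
$k = 42$
$G{\left(l \right)} = l^{\frac{3}{2}} + 2 l^{2}$ ($G{\left(l \right)} = \left(l^{2} + l^{2}\right) + l^{\frac{3}{2}} = 2 l^{2} + l^{\frac{3}{2}} = l^{\frac{3}{2}} + 2 l^{2}$)
$O{\left(f \right)} = \left(-185 + f\right) \left(18 + f\right)$ ($O{\left(f \right)} = \left(f + 18\right) \left(-185 + f\right) = \left(18 + f\right) \left(-185 + f\right) = \left(-185 + f\right) \left(18 + f\right)$)
$G{\left(-90 \right)} - O{\left(k \right)} = \left(\left(-90\right)^{\frac{3}{2}} + 2 \left(-90\right)^{2}\right) - \left(-3330 + 42^{2} - 7014\right) = \left(- 270 i \sqrt{10} + 2 \cdot 8100\right) - \left(-3330 + 1764 - 7014\right) = \left(- 270 i \sqrt{10} + 16200\right) - -8580 = \left(16200 - 270 i \sqrt{10}\right) + 8580 = 24780 - 270 i \sqrt{10}$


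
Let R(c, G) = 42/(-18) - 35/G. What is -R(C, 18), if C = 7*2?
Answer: 77/18 ≈ 4.2778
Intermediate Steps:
C = 14
R(c, G) = -7/3 - 35/G (R(c, G) = 42*(-1/18) - 35/G = -7/3 - 35/G)
-R(C, 18) = -(-7/3 - 35/18) = -1*(-77/18) = 77/18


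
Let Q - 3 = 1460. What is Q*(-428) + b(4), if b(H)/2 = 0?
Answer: -626164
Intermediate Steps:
Q = 1463 (Q = 3 + 1460 = 1463)
b(H) = 0 (b(H) = 2*0 = 0)
Q*(-428) + b(4) = 1463*(-428) + 0 = -626164 + 0 = -626164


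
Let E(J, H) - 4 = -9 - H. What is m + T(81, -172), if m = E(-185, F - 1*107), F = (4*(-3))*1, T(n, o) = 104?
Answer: 218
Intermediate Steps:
F = -12 (F = -12*1 = -12)
E(J, H) = -5 - H (E(J, H) = 4 + (-9 - H) = -5 - H)
m = 114 (m = -5 - (-12 - 1*107) = -5 - (-12 - 107) = -5 - 1*(-119) = -5 + 119 = 114)
m + T(81, -172) = 114 + 104 = 218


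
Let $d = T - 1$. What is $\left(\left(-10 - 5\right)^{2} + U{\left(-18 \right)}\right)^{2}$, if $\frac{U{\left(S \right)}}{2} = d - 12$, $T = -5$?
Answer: $35721$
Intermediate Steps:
$d = -6$ ($d = -5 - 1 = -6$)
$U{\left(S \right)} = -36$ ($U{\left(S \right)} = 2 \left(-6 - 12\right) = 2 \left(-18\right) = -36$)
$\left(\left(-10 - 5\right)^{2} + U{\left(-18 \right)}\right)^{2} = \left(\left(-10 - 5\right)^{2} - 36\right)^{2} = \left(\left(-15\right)^{2} - 36\right)^{2} = \left(225 - 36\right)^{2} = 189^{2} = 35721$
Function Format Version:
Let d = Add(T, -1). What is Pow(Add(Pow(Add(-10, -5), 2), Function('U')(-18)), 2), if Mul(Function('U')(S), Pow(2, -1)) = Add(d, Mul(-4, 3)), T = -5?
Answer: 35721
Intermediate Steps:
d = -6 (d = Add(-5, -1) = -6)
Function('U')(S) = -36 (Function('U')(S) = Mul(2, Add(-6, Mul(-4, 3))) = Mul(2, Add(-6, -12)) = Mul(2, -18) = -36)
Pow(Add(Pow(Add(-10, -5), 2), Function('U')(-18)), 2) = Pow(Add(Pow(Add(-10, -5), 2), -36), 2) = Pow(Add(Pow(-15, 2), -36), 2) = Pow(Add(225, -36), 2) = Pow(189, 2) = 35721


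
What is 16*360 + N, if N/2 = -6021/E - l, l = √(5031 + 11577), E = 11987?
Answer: 69033078/11987 - 8*√1038 ≈ 5501.3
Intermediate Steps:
l = 4*√1038 (l = √16608 = 4*√1038 ≈ 128.87)
N = -12042/11987 - 8*√1038 (N = 2*(-6021/11987 - 4*√1038) = -12042/11987 - 8*√1038 ≈ -258.75)
16*360 + N = 16*360 + (-12042/11987 - 8*√1038) = 5760 + (-12042/11987 - 8*√1038) = 69033078/11987 - 8*√1038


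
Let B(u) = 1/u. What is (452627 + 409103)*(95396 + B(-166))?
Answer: 6823063960775/83 ≈ 8.2206e+10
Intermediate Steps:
(452627 + 409103)*(95396 + B(-166)) = (452627 + 409103)*(95396 + 1/(-166)) = 861730*(95396 - 1/166) = 861730*(15835735/166) = 6823063960775/83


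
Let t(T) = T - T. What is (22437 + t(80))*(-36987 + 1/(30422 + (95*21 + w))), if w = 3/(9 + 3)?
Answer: -35869787329221/43223 ≈ -8.2988e+8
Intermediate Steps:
w = ¼ (w = 3/12 = (1/12)*3 = ¼ ≈ 0.25000)
t(T) = 0
(22437 + t(80))*(-36987 + 1/(30422 + (95*21 + w))) = (22437 + 0)*(-36987 + 1/(30422 + (95*21 + ¼))) = 22437*(-36987 + 1/(30422 + (1995 + ¼))) = 22437*(-36987 + 1/(30422 + 7981/4)) = 22437*(-36987 + 1/(129669/4)) = 22437*(-36987 + 4/129669) = 22437*(-4796067299/129669) = -35869787329221/43223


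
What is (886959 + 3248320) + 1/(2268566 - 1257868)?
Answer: 4179518214743/1010698 ≈ 4.1353e+6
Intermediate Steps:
(886959 + 3248320) + 1/(2268566 - 1257868) = 4135279 + 1/1010698 = 4179518214743/1010698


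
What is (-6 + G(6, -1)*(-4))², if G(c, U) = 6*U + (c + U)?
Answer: 4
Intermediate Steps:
G(c, U) = c + 7*U (G(c, U) = 6*U + (U + c) = c + 7*U)
(-6 + G(6, -1)*(-4))² = (-6 + (6 + 7*(-1))*(-4))² = (-6 + (6 - 7)*(-4))² = (-6 - 1*(-4))² = (-6 + 4)² = (-2)² = 4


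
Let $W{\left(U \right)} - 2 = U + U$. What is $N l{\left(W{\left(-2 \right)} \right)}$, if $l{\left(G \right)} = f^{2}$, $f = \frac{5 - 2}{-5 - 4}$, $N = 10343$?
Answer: $\frac{10343}{9} \approx 1149.2$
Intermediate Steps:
$W{\left(U \right)} = 2 + 2 U$ ($W{\left(U \right)} = 2 + \left(U + U\right) = 2 + 2 U$)
$f = - \frac{1}{3}$ ($f = \frac{3}{-9} = 3 \left(- \frac{1}{9}\right) = - \frac{1}{3} \approx -0.33333$)
$l{\left(G \right)} = \frac{1}{9}$ ($l{\left(G \right)} = \left(- \frac{1}{3}\right)^{2} = \frac{1}{9}$)
$N l{\left(W{\left(-2 \right)} \right)} = 10343 \cdot \frac{1}{9} = \frac{10343}{9}$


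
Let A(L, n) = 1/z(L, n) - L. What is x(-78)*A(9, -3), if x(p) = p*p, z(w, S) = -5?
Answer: -279864/5 ≈ -55973.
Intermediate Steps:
x(p) = p²
A(L, n) = -⅕ - L (A(L, n) = 1/(-5) - L = -⅕ - L)
x(-78)*A(9, -3) = (-78)²*(-⅕ - 1*9) = 6084*(-⅕ - 9) = 6084*(-46/5) = -279864/5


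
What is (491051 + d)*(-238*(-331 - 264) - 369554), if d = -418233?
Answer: -16598426192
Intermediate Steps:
(491051 + d)*(-238*(-331 - 264) - 369554) = (491051 - 418233)*(-238*(-331 - 264) - 369554) = 72818*(-238*(-595) - 369554) = 72818*(141610 - 369554) = 72818*(-227944) = -16598426192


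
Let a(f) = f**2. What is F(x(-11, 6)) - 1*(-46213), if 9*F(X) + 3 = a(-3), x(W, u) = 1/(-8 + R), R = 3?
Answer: 138641/3 ≈ 46214.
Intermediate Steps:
x(W, u) = -1/5 (x(W, u) = 1/(-8 + 3) = 1/(-5) = -1/5)
F(X) = 2/3 (F(X) = -1/3 + (1/9)*(-3)**2 = -1/3 + (1/9)*9 = -1/3 + 1 = 2/3)
F(x(-11, 6)) - 1*(-46213) = 2/3 - 1*(-46213) = 2/3 + 46213 = 138641/3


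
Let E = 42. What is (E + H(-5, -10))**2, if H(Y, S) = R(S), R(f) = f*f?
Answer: 20164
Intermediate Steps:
R(f) = f**2
H(Y, S) = S**2
(E + H(-5, -10))**2 = (42 + (-10)**2)**2 = (42 + 100)**2 = 142**2 = 20164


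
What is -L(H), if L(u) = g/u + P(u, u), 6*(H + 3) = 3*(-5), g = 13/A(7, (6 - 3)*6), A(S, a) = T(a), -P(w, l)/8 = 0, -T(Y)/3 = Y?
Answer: -13/297 ≈ -0.043771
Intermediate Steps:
T(Y) = -3*Y
P(w, l) = 0 (P(w, l) = -8*0 = 0)
A(S, a) = -3*a
g = -13/54 (g = 13/((-3*(6 - 3)*6)) = 13/((-9*6)) = 13/((-3*18)) = 13/(-54) = 13*(-1/54) = -13/54 ≈ -0.24074)
H = -11/2 (H = -3 + (3*(-5))/6 = -3 + (⅙)*(-15) = -3 - 5/2 = -11/2 ≈ -5.5000)
L(u) = -13/(54*u) (L(u) = -13/(54*u) + 0 = -13/(54*u))
-L(H) = -(-13)/(54*(-11/2)) = -(-13)*(-2)/(54*11) = -1*13/297 = -13/297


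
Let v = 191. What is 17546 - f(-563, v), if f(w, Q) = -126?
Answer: 17672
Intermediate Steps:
17546 - f(-563, v) = 17546 - 1*(-126) = 17546 + 126 = 17672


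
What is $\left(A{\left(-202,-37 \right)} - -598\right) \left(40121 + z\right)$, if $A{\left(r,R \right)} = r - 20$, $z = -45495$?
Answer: $-2020624$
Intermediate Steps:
$A{\left(r,R \right)} = -20 + r$ ($A{\left(r,R \right)} = r - 20 = -20 + r$)
$\left(A{\left(-202,-37 \right)} - -598\right) \left(40121 + z\right) = \left(\left(-20 - 202\right) - -598\right) \left(40121 - 45495\right) = \left(-222 + 598\right) \left(-5374\right) = 376 \left(-5374\right) = -2020624$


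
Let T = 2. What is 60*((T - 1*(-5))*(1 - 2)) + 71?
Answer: -349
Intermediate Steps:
60*((T - 1*(-5))*(1 - 2)) + 71 = 60*((2 - 1*(-5))*(1 - 2)) + 71 = 60*((2 + 5)*(-1)) + 71 = 60*(7*(-1)) + 71 = 60*(-7) + 71 = -420 + 71 = -349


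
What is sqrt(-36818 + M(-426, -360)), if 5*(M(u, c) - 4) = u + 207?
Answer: 7*I*sqrt(18805)/5 ≈ 191.98*I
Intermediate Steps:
M(u, c) = 227/5 + u/5 (M(u, c) = 4 + (u + 207)/5 = 4 + (207 + u)/5 = 4 + (207/5 + u/5) = 227/5 + u/5)
sqrt(-36818 + M(-426, -360)) = sqrt(-36818 + (227/5 + (1/5)*(-426))) = sqrt(-36818 + (227/5 - 426/5)) = sqrt(-36818 - 199/5) = sqrt(-184289/5) = 7*I*sqrt(18805)/5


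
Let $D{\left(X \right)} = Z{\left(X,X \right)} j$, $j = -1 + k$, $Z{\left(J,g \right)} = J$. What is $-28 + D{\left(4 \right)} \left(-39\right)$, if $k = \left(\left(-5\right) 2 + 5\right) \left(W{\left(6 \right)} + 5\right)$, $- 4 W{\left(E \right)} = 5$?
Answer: $3053$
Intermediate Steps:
$W{\left(E \right)} = - \frac{5}{4}$ ($W{\left(E \right)} = \left(- \frac{1}{4}\right) 5 = - \frac{5}{4}$)
$k = - \frac{75}{4}$ ($k = \left(\left(-5\right) 2 + 5\right) \left(- \frac{5}{4} + 5\right) = \left(-10 + 5\right) \frac{15}{4} = \left(-5\right) \frac{15}{4} = - \frac{75}{4} \approx -18.75$)
$j = - \frac{79}{4}$ ($j = -1 - \frac{75}{4} = - \frac{79}{4} \approx -19.75$)
$D{\left(X \right)} = - \frac{79 X}{4}$ ($D{\left(X \right)} = X \left(- \frac{79}{4}\right) = - \frac{79 X}{4}$)
$-28 + D{\left(4 \right)} \left(-39\right) = -28 + \left(- \frac{79}{4}\right) 4 \left(-39\right) = -28 - -3081 = -28 + 3081 = 3053$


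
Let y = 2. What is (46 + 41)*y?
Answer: 174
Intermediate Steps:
(46 + 41)*y = (46 + 41)*2 = 87*2 = 174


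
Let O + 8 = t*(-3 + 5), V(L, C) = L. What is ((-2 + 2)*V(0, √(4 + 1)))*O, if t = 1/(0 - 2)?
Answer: 0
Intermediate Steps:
t = -½ (t = 1/(-2) = -½ ≈ -0.50000)
O = -9 (O = -8 - (-3 + 5)/2 = -8 - ½*2 = -8 - 1 = -9)
((-2 + 2)*V(0, √(4 + 1)))*O = ((-2 + 2)*0)*(-9) = (0*0)*(-9) = 0*(-9) = 0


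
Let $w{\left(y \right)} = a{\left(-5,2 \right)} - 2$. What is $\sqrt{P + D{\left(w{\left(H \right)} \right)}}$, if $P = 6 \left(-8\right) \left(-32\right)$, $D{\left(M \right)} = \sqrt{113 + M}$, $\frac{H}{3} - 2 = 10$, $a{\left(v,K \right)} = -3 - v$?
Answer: $\sqrt{1536 + \sqrt{113}} \approx 39.327$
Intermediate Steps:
$H = 36$ ($H = 6 + 3 \cdot 10 = 6 + 30 = 36$)
$w{\left(y \right)} = 0$ ($w{\left(y \right)} = \left(-3 - -5\right) - 2 = \left(-3 + 5\right) - 2 = 2 - 2 = 0$)
$P = 1536$ ($P = \left(-48\right) \left(-32\right) = 1536$)
$\sqrt{P + D{\left(w{\left(H \right)} \right)}} = \sqrt{1536 + \sqrt{113 + 0}} = \sqrt{1536 + \sqrt{113}}$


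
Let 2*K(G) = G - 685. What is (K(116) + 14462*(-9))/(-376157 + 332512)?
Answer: 52177/17458 ≈ 2.9887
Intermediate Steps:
K(G) = -685/2 + G/2 (K(G) = (G - 685)/2 = (-685 + G)/2 = -685/2 + G/2)
(K(116) + 14462*(-9))/(-376157 + 332512) = ((-685/2 + (½)*116) + 14462*(-9))/(-376157 + 332512) = ((-685/2 + 58) - 130158)/(-43645) = (-569/2 - 130158)*(-1/43645) = -260885/2*(-1/43645) = 52177/17458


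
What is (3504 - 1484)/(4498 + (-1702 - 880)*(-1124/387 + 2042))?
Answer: -390870/1017896467 ≈ -0.00038400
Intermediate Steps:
(3504 - 1484)/(4498 + (-1702 - 880)*(-1124/387 + 2042)) = 2020/(4498 - 2582*(-1124*1/387 + 2042)) = 2020/(4498 - 2582*(-1124/387 + 2042)) = 2020/(4498 - 2582*789130/387) = 2020/(4498 - 2037533660/387) = 2020/(-2035792934/387) = 2020*(-387/2035792934) = -390870/1017896467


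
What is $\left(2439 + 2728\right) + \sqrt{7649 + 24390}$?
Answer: $5167 + \sqrt{32039} \approx 5346.0$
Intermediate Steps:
$\left(2439 + 2728\right) + \sqrt{7649 + 24390} = 5167 + \sqrt{32039}$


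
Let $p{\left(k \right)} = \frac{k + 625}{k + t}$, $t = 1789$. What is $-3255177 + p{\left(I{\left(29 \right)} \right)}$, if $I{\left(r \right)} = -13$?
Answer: $- \frac{481766145}{148} \approx -3.2552 \cdot 10^{6}$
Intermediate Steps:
$p{\left(k \right)} = \frac{625 + k}{1789 + k}$ ($p{\left(k \right)} = \frac{k + 625}{k + 1789} = \frac{625 + k}{1789 + k}$)
$-3255177 + p{\left(I{\left(29 \right)} \right)} = -3255177 + \frac{625 - 13}{1789 - 13} = -3255177 + \frac{1}{1776} \cdot 612 = -3255177 + \frac{51}{148} = - \frac{481766145}{148}$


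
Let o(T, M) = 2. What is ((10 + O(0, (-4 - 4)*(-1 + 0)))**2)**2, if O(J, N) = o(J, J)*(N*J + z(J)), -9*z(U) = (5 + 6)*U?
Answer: 10000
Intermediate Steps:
z(U) = -11*U/9 (z(U) = -(5 + 6)*U/9 = -11*U/9)
O(J, N) = -22*J/9 + 2*J*N (O(J, N) = 2*(N*J - 11*J/9) = 2*(J*N - 11*J/9) = 2*(-11*J/9 + J*N) = -22*J/9 + 2*J*N)
((10 + O(0, (-4 - 4)*(-1 + 0)))**2)**2 = ((10 + (2/9)*0*(-11 + 9*((-4 - 4)*(-1 + 0))))**2)**2 = ((10 + (2/9)*0*(-11 + 9*(-8*(-1))))**2)**2 = ((10 + (2/9)*0*(-11 + 9*8))**2)**2 = ((10 + (2/9)*0*(-11 + 72))**2)**2 = ((10 + (2/9)*0*61)**2)**2 = ((10 + 0)**2)**2 = (10**2)**2 = 100**2 = 10000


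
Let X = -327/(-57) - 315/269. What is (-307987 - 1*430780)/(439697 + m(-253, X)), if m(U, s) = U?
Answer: -738767/439444 ≈ -1.6811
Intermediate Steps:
X = 23336/5111 (X = -327*(-1/57) - 315*1/269 = 109/19 - 315/269 = 23336/5111 ≈ 4.5658)
(-307987 - 1*430780)/(439697 + m(-253, X)) = (-307987 - 1*430780)/(439697 - 253) = (-307987 - 430780)/439444 = -738767*1/439444 = -738767/439444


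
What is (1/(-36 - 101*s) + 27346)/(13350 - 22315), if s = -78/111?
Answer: -35385761/11600710 ≈ -3.0503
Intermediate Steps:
s = -26/37 (s = -78*1/111 = -26/37 ≈ -0.70270)
(1/(-36 - 101*s) + 27346)/(13350 - 22315) = (1/(-36 - 101*(-26/37)) + 27346)/(13350 - 22315) = (1/(-36 + 2626/37) + 27346)/(-8965) = (1/(1294/37) + 27346)*(-1/8965) = (37/1294 + 27346)*(-1/8965) = (35385761/1294)*(-1/8965) = -35385761/11600710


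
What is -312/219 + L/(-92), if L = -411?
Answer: 20435/6716 ≈ 3.0427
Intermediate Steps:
-312/219 + L/(-92) = -312/219 - 411/(-92) = -312*1/219 - 411*(-1/92) = -104/73 + 411/92 = 20435/6716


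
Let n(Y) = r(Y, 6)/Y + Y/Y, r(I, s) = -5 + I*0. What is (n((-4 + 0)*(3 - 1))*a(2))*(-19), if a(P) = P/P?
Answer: -247/8 ≈ -30.875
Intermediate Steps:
a(P) = 1
r(I, s) = -5 (r(I, s) = -5 + 0 = -5)
n(Y) = 1 - 5/Y (n(Y) = -5/Y + Y/Y = -5/Y + 1 = 1 - 5/Y)
(n((-4 + 0)*(3 - 1))*a(2))*(-19) = (((-5 + (-4 + 0)*(3 - 1))/(((-4 + 0)*(3 - 1))))*1)*(-19) = (((-5 - 4*2)/((-4*2)))*1)*(-19) = (((-5 - 8)/(-8))*1)*(-19) = (-1/8*(-13)*1)*(-19) = ((13/8)*1)*(-19) = (13/8)*(-19) = -247/8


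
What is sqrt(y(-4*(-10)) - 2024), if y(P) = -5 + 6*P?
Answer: I*sqrt(1789) ≈ 42.297*I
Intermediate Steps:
sqrt(y(-4*(-10)) - 2024) = sqrt((-5 + 6*(-4*(-10))) - 2024) = sqrt((-5 + 6*40) - 2024) = sqrt((-5 + 240) - 2024) = sqrt(235 - 2024) = sqrt(-1789) = I*sqrt(1789)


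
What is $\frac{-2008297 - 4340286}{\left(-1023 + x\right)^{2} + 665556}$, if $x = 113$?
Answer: $- \frac{6348583}{1493656} \approx -4.2504$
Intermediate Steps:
$\frac{-2008297 - 4340286}{\left(-1023 + x\right)^{2} + 665556} = \frac{-2008297 - 4340286}{\left(-1023 + 113\right)^{2} + 665556} = - \frac{6348583}{\left(-910\right)^{2} + 665556} = - \frac{6348583}{828100 + 665556} = - \frac{6348583}{1493656}$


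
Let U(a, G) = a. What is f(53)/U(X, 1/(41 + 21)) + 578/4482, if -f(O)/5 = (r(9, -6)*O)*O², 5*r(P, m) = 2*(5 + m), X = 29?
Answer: 667275095/64989 ≈ 10268.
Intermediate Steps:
r(P, m) = 2 + 2*m/5 (r(P, m) = (2*(5 + m))/5 = (10 + 2*m)/5 = 2 + 2*m/5)
f(O) = 2*O³ (f(O) = -5*(2 + (⅖)*(-6))*O*O² = -5*(2 - 12/5)*O*O² = -5*(-2*O/5)*O² = -(-2)*O³ = 2*O³)
f(53)/U(X, 1/(41 + 21)) + 578/4482 = (2*53³)/29 + 578/4482 = (2*148877)*(1/29) + 578*(1/4482) = 297754*(1/29) + 289/2241 = 297754/29 + 289/2241 = 667275095/64989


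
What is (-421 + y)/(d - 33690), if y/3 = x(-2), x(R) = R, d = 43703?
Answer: -427/10013 ≈ -0.042645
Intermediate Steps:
y = -6 (y = 3*(-2) = -6)
(-421 + y)/(d - 33690) = (-421 - 6)/(43703 - 33690) = -427/10013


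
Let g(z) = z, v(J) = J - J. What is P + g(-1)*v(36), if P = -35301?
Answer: -35301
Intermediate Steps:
v(J) = 0
P + g(-1)*v(36) = -35301 - 1*0 = -35301 + 0 = -35301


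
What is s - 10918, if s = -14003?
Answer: -24921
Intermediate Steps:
s - 10918 = -14003 - 10918 = -24921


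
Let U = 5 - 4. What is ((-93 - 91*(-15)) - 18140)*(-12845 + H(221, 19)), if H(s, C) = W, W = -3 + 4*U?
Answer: 216652592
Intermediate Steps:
U = 1
W = 1 (W = -3 + 4*1 = -3 + 4 = 1)
H(s, C) = 1
((-93 - 91*(-15)) - 18140)*(-12845 + H(221, 19)) = ((-93 - 91*(-15)) - 18140)*(-12845 + 1) = ((-93 + 1365) - 18140)*(-12844) = (1272 - 18140)*(-12844) = -16868*(-12844) = 216652592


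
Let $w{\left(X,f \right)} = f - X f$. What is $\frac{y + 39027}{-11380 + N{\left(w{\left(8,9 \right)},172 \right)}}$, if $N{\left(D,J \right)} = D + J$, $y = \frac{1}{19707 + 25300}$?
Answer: $- \frac{1756488190}{507273897} \approx -3.4626$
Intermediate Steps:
$y = \frac{1}{45007} \approx 2.2219 \cdot 10^{-5}$
$w{\left(X,f \right)} = f - X f$
$\frac{y + 39027}{-11380 + N{\left(w{\left(8,9 \right)},172 \right)}} = \frac{\frac{1}{45007} + 39027}{-11380 + \left(9 \left(1 - 8\right) + 172\right)} = \frac{1756488190}{45007 \left(-11380 + \left(9 \left(1 - 8\right) + 172\right)\right)} = \frac{1756488190}{45007 \left(-11380 + \left(9 \left(-7\right) + 172\right)\right)} = \frac{1756488190}{45007 \left(-11380 + \left(-63 + 172\right)\right)} = \frac{1756488190}{45007 \left(-11380 + 109\right)} = \frac{1756488190}{45007 \left(-11271\right)} = \frac{1756488190}{45007} \left(- \frac{1}{11271}\right) = - \frac{1756488190}{507273897}$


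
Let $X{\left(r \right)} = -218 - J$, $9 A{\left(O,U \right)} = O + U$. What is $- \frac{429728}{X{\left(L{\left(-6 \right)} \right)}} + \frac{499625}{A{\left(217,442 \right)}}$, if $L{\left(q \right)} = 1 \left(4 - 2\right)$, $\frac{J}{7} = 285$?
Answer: $\frac{10234221877}{1458367} \approx 7017.6$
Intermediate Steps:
$J = 1995$ ($J = 7 \cdot 285 = 1995$)
$L{\left(q \right)} = 2$ ($L{\left(q \right)} = 1 \cdot 2 = 2$)
$A{\left(O,U \right)} = \frac{O}{9} + \frac{U}{9}$ ($A{\left(O,U \right)} = \frac{O + U}{9} = \frac{O}{9} + \frac{U}{9}$)
$X{\left(r \right)} = -2213$ ($X{\left(r \right)} = -218 - 1995 = -2213$)
$- \frac{429728}{X{\left(L{\left(-6 \right)} \right)}} + \frac{499625}{A{\left(217,442 \right)}} = - \frac{429728}{-2213} + \frac{499625}{\frac{1}{9} \cdot 217 + \frac{1}{9} \cdot 442} = \left(-429728\right) \left(- \frac{1}{2213}\right) + \frac{499625}{\frac{217}{9} + \frac{442}{9}} = \frac{429728}{2213} + \frac{499625}{\frac{659}{9}} = \frac{429728}{2213} + 499625 \cdot \frac{9}{659} = \frac{429728}{2213} + \frac{4496625}{659} = \frac{10234221877}{1458367}$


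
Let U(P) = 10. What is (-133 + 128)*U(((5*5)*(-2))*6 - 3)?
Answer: -50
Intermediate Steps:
(-133 + 128)*U(((5*5)*(-2))*6 - 3) = (-133 + 128)*10 = -5*10 = -50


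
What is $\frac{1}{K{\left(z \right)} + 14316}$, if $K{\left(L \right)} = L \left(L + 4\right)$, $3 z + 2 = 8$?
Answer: $\frac{1}{14328} \approx 6.9793 \cdot 10^{-5}$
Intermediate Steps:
$z = 2$ ($z = - \frac{2}{3} + \frac{1}{3} \cdot 8 = - \frac{2}{3} + \frac{8}{3} = 2$)
$K{\left(L \right)} = L \left(4 + L\right)$
$\frac{1}{K{\left(z \right)} + 14316} = \frac{1}{2 \left(4 + 2\right) + 14316} = \frac{1}{2 \cdot 6 + 14316} = \frac{1}{12 + 14316} = \frac{1}{14328}$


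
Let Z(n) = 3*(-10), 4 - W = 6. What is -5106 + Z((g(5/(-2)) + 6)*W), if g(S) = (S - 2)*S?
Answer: -5136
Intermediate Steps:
W = -2 (W = 4 - 1*6 = 4 - 6 = -2)
g(S) = S*(-2 + S) (g(S) = (-2 + S)*S = S*(-2 + S))
Z(n) = -30
-5106 + Z((g(5/(-2)) + 6)*W) = -5106 - 30 = -5136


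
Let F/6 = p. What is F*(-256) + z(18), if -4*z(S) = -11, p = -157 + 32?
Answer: 768011/4 ≈ 1.9200e+5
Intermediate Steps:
p = -125
z(S) = 11/4 (z(S) = -1/4*(-11) = 11/4)
F = -750 (F = 6*(-125) = -750)
F*(-256) + z(18) = -750*(-256) + 11/4 = 192000 + 11/4 = 768011/4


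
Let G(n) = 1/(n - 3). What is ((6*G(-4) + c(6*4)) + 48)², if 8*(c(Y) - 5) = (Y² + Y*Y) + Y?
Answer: 1943236/49 ≈ 39658.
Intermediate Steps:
G(n) = 1/(-3 + n)
c(Y) = 5 + Y²/4 + Y/8 (c(Y) = 5 + ((Y² + Y*Y) + Y)/8 = 5 + ((Y² + Y²) + Y)/8 = 5 + (2*Y² + Y)/8 = 5 + (Y + 2*Y²)/8 = 5 + (Y²/4 + Y/8) = 5 + Y²/4 + Y/8)
((6*G(-4) + c(6*4)) + 48)² = ((6/(-3 - 4) + (5 + (6*4)²/4 + (6*4)/8)) + 48)² = ((6/(-7) + (5 + (¼)*24² + (⅛)*24)) + 48)² = ((6*(-⅐) + (5 + (¼)*576 + 3)) + 48)² = ((-6/7 + (5 + 144 + 3)) + 48)² = ((-6/7 + 152) + 48)² = (1058/7 + 48)² = (1394/7)² = 1943236/49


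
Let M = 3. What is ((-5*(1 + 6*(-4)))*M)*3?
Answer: 1035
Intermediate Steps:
((-5*(1 + 6*(-4)))*M)*3 = (-5*(1 + 6*(-4))*3)*3 = (-5*(1 - 24)*3)*3 = (-5*(-23)*3)*3 = (115*3)*3 = 345*3 = 1035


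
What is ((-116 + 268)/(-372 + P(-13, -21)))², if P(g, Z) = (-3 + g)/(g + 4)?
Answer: 116964/693889 ≈ 0.16856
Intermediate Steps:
P(g, Z) = (-3 + g)/(4 + g)
((-116 + 268)/(-372 + P(-13, -21)))² = ((-116 + 268)/(-372 + (-3 - 13)/(4 - 13)))² = (152/(-372 - 16/(-9)))² = (152/(-372 - ⅑*(-16)))² = (152/(-372 + 16/9))² = (152/(-3332/9))² = (152*(-9/3332))² = (-342/833)² = 116964/693889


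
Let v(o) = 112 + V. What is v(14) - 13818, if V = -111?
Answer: -13817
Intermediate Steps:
v(o) = 1 (v(o) = 112 - 111 = 1)
v(14) - 13818 = 1 - 13818 = -13817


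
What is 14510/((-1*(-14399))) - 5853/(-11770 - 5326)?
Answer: 332340307/246165304 ≈ 1.3501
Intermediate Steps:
14510/((-1*(-14399))) - 5853/(-11770 - 5326) = 14510/14399 - 5853/(-17096) = 14510*(1/14399) - 5853*(-1/17096) = 14510/14399 + 5853/17096 = 332340307/246165304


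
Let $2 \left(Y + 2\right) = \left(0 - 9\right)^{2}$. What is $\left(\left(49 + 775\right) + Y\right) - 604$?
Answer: $\frac{517}{2} \approx 258.5$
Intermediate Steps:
$Y = \frac{77}{2}$ ($Y = -2 + \frac{\left(0 - 9\right)^{2}}{2} = -2 + \frac{\left(-9\right)^{2}}{2} = -2 + \frac{1}{2} \cdot 81 = -2 + \frac{81}{2} = \frac{77}{2} \approx 38.5$)
$\left(\left(49 + 775\right) + Y\right) - 604 = \left(\left(49 + 775\right) + \frac{77}{2}\right) - 604 = \left(824 + \frac{77}{2}\right) - 604 = \frac{1725}{2} - 604 = \frac{517}{2}$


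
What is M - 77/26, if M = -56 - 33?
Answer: -2391/26 ≈ -91.962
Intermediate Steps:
M = -89
M - 77/26 = -89 - 77/26 = -2391/26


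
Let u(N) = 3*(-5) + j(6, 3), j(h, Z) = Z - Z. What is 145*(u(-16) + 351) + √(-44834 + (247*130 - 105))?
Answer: 48720 + I*√12829 ≈ 48720.0 + 113.27*I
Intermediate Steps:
j(h, Z) = 0
u(N) = -15 (u(N) = 3*(-5) + 0 = -15 + 0 = -15)
145*(u(-16) + 351) + √(-44834 + (247*130 - 105)) = 145*(-15 + 351) + √(-44834 + (247*130 - 105)) = 145*336 + √(-44834 + (32110 - 105)) = 48720 + √(-44834 + 32005) = 48720 + √(-12829) = 48720 + I*√12829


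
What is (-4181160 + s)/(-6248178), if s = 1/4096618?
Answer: 17128615316879/25596398462004 ≈ 0.66918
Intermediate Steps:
s = 1/4096618 ≈ 2.4410e-7
(-4181160 + s)/(-6248178) = (-4181160 + 1/4096618)/(-6248178) = -17128615316879/4096618*(-1/6248178) = 17128615316879/25596398462004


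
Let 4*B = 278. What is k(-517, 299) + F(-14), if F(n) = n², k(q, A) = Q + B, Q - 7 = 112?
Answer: 769/2 ≈ 384.50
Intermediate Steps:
B = 139/2 (B = (¼)*278 = 139/2 ≈ 69.500)
Q = 119 (Q = 7 + 112 = 119)
k(q, A) = 377/2 (k(q, A) = 119 + 139/2 = 377/2)
k(-517, 299) + F(-14) = 377/2 + (-14)² = 377/2 + 196 = 769/2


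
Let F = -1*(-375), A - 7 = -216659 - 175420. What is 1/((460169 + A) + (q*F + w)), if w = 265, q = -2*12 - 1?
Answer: 1/58987 ≈ 1.6953e-5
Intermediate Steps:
A = -392072 (A = 7 + (-216659 - 175420) = 7 - 392079 = -392072)
q = -25 (q = -24 - 1 = -25)
F = 375
1/((460169 + A) + (q*F + w)) = 1/((460169 - 392072) + (-25*375 + 265)) = 1/(68097 + (-9375 + 265)) = 1/(68097 - 9110) = 1/58987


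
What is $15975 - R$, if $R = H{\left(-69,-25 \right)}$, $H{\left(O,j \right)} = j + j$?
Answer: $16025$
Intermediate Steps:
$H{\left(O,j \right)} = 2 j$
$R = -50$ ($R = 2 \left(-25\right) = -50$)
$15975 - R = 15975 - -50 = 15975 + 50 = 16025$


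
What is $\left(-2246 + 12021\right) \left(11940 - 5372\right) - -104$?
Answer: $64202304$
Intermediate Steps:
$\left(-2246 + 12021\right) \left(11940 - 5372\right) - -104 = 9775 \cdot 6568 + 104 = 64202200 + 104 = 64202304$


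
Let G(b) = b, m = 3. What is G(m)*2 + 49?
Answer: 55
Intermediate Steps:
G(m)*2 + 49 = 3*2 + 49 = 6 + 49 = 55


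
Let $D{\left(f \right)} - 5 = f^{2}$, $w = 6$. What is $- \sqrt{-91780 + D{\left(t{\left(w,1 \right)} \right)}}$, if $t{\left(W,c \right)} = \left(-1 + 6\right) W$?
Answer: $- 5 i \sqrt{3635} \approx - 301.45 i$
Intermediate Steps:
$t{\left(W,c \right)} = 5 W$
$D{\left(f \right)} = 5 + f^{2}$
$- \sqrt{-91780 + D{\left(t{\left(w,1 \right)} \right)}} = - \sqrt{-91780 + \left(5 + \left(5 \cdot 6\right)^{2}\right)} = - \sqrt{-91780 + \left(5 + 30^{2}\right)} = - \sqrt{-91780 + \left(5 + 900\right)} = - \sqrt{-91780 + 905} = - \sqrt{-90875} = - 5 i \sqrt{3635}$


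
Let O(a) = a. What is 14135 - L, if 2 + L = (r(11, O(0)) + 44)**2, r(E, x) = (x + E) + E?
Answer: 9781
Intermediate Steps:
r(E, x) = x + 2*E (r(E, x) = (E + x) + E = x + 2*E)
L = 4354 (L = -2 + ((0 + 2*11) + 44)**2 = -2 + ((0 + 22) + 44)**2 = -2 + (22 + 44)**2 = -2 + 66**2 = -2 + 4356 = 4354)
14135 - L = 14135 - 1*4354 = 14135 - 4354 = 9781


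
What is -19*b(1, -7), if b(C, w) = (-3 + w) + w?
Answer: 323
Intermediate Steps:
b(C, w) = -3 + 2*w
-19*b(1, -7) = -19*(-3 + 2*(-7)) = -19*(-3 - 14) = -19*(-17) = 323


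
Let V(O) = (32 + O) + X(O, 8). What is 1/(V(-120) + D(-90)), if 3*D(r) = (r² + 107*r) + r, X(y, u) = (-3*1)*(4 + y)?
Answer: -1/280 ≈ -0.0035714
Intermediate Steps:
X(y, u) = -12 - 3*y (X(y, u) = -3*(4 + y) = -12 - 3*y)
V(O) = 20 - 2*O (V(O) = (32 + O) + (-12 - 3*O) = 20 - 2*O)
D(r) = 36*r + r²/3 (D(r) = ((r² + 107*r) + r)/3 = (r² + 108*r)/3 = 36*r + r²/3)
1/(V(-120) + D(-90)) = 1/((20 - 2*(-120)) + (⅓)*(-90)*(108 - 90)) = 1/((20 + 240) + (⅓)*(-90)*18) = 1/(260 - 540) = 1/(-280) = -1/280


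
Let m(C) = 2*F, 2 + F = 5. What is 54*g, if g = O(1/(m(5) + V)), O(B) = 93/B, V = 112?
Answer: 592596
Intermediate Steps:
F = 3 (F = -2 + 5 = 3)
m(C) = 6 (m(C) = 2*3 = 6)
g = 10974 (g = 93/(1/(6 + 112)) = 93/(1/118) = 93*118 = 10974)
54*g = 54*10974 = 592596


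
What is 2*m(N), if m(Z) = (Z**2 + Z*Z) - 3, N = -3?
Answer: 30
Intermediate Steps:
m(Z) = -3 + 2*Z**2 (m(Z) = (Z**2 + Z**2) - 3 = 2*Z**2 - 3 = -3 + 2*Z**2)
2*m(N) = 2*(-3 + 2*(-3)**2) = 2*(-3 + 2*9) = 2*(-3 + 18) = 2*15 = 30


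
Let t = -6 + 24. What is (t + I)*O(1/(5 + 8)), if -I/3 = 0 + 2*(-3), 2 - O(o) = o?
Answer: 900/13 ≈ 69.231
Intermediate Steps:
O(o) = 2 - o
I = 18 (I = -3*(0 + 2*(-3)) = -3*(0 - 6) = -3*(-6) = 18)
t = 18
(t + I)*O(1/(5 + 8)) = (18 + 18)*(2 - 1/(5 + 8)) = 36*(2 - 1/13) = 36*(25/13) = 900/13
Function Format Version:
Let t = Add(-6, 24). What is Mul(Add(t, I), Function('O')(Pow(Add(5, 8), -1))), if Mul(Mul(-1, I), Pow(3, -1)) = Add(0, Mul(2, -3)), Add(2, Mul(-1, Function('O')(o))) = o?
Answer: Rational(900, 13) ≈ 69.231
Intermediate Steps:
Function('O')(o) = Add(2, Mul(-1, o))
I = 18 (I = Mul(-3, Add(0, Mul(2, -3))) = Mul(-3, Add(0, -6)) = Mul(-3, -6) = 18)
t = 18
Mul(Add(t, I), Function('O')(Pow(Add(5, 8), -1))) = Mul(Add(18, 18), Add(2, Mul(-1, Pow(Add(5, 8), -1)))) = Mul(36, Add(2, Mul(-1, Pow(13, -1)))) = Mul(36, Add(2, Mul(-1, Rational(1, 13)))) = Mul(36, Add(2, Rational(-1, 13))) = Mul(36, Rational(25, 13)) = Rational(900, 13)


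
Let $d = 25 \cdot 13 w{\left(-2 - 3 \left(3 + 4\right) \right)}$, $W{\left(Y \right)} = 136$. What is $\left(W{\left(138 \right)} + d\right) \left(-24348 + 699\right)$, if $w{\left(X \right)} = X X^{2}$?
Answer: $93511433211$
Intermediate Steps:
$w{\left(X \right)} = X^{3}$
$d = -3954275$ ($d = 25 \cdot 13 \left(-2 - 3 \left(3 + 4\right)\right)^{3} = 325 \left(-2 - 21\right)^{3} = 325 \left(-23\right)^{3} = 325 \left(-12167\right) = -3954275$)
$\left(W{\left(138 \right)} + d\right) \left(-24348 + 699\right) = \left(136 - 3954275\right) \left(-24348 + 699\right) = \left(-3954139\right) \left(-23649\right) = 93511433211$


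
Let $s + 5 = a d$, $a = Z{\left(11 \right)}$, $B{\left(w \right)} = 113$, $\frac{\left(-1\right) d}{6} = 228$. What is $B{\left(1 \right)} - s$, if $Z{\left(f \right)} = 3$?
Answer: $4222$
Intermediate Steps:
$d = -1368$ ($d = \left(-6\right) 228 = -1368$)
$a = 3$
$s = -4109$ ($s = -5 + 3 \left(-1368\right) = -5 - 4104 = -4109$)
$B{\left(1 \right)} - s = 113 - -4109 = 113 + 4109 = 4222$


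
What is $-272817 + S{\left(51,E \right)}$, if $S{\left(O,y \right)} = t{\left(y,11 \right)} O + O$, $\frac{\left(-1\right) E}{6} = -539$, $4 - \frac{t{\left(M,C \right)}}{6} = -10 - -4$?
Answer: $-269706$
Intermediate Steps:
$t{\left(M,C \right)} = 60$ ($t{\left(M,C \right)} = 24 - 6 \left(-10 - -4\right) = 24 - 6 \left(-10 + 4\right) = 24 - -36 = 24 + 36 = 60$)
$E = 3234$ ($E = \left(-6\right) \left(-539\right) = 3234$)
$S{\left(O,y \right)} = 61 O$ ($S{\left(O,y \right)} = 60 O + O = 61 O$)
$-272817 + S{\left(51,E \right)} = -272817 + 61 \cdot 51 = -272817 + 3111 = -269706$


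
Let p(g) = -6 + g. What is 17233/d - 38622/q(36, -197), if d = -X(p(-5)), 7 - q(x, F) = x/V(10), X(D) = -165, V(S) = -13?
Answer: -80655599/20955 ≈ -3849.0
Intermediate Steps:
q(x, F) = 7 + x/13 (q(x, F) = 7 - x/(-13) = 7 - x*(-1)/13 = 7 - (-1)*x/13 = 7 + x/13)
d = 165 (d = -1*(-165) = 165)
17233/d - 38622/q(36, -197) = 17233/165 - 38622/(7 + (1/13)*36) = 17233*(1/165) - 38622/(7 + 36/13) = 17233/165 - 38622/127/13 = 17233/165 - 38622*13/127 = 17233/165 - 502086/127 = -80655599/20955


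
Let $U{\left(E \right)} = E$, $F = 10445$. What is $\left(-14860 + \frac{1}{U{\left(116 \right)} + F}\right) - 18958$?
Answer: $- \frac{357151897}{10561} \approx -33818.0$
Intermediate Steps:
$\left(-14860 + \frac{1}{U{\left(116 \right)} + F}\right) - 18958 = \left(-14860 + \frac{1}{116 + 10445}\right) - 18958 = \left(-14860 + \frac{1}{10561}\right) - 18958 = - \frac{156936459}{10561} - 18958 = - \frac{357151897}{10561}$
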